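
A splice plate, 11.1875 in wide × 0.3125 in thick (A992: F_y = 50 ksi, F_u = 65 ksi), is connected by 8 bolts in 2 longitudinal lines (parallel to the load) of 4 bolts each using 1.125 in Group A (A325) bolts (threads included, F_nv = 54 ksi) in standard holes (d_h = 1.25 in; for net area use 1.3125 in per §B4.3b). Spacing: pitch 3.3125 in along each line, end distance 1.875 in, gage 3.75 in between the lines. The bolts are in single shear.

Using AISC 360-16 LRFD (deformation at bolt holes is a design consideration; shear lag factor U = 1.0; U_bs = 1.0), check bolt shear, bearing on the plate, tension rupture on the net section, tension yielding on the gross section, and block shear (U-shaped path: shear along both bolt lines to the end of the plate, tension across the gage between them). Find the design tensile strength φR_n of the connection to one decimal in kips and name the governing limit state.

Bolt shear: A_b = π(1.125)²/4 = 0.99402 in². φR_n = 0.75 × 54 × 0.99402 × 8 × 1 = 322.1 kips.
Bearing (0.3125 in plate, F_u = 65 ksi): end bolts L_c = 1.875 − 1.25/2 = 1.25, R_n = min(1.2×1.25×0.3125×65, 2.4×1.125×0.3125×65) = 30.469 kips/bolt; interior L_c = 3.3125 − 1.25 = 2.0625, R_n = 50.273 kips/bolt. φR_n = 0.75 × (2×30.469 + 6×50.273) = 271.9 kips.
Tension rupture (net): A_n = (11.1875 − 2×1.3125)×0.3125 = 2.6758 in² (U = 1.0, A_e = A_n). φR_n = 0.75 × 65 × 2.6758 = 130.4 kips.
Tension yield (gross): A_g = 11.1875×0.3125 = 3.4961 in². φR_n = 0.90 × 50 × 3.4961 = 157.3 kips.
Block shear: shear path 2×[1.875+3×3.3125] = 2×11.8125 in, A_gv = 7.3828, A_nv = 2×(11.8125 − 3.5×1.3125)×0.3125 = 4.5117 in²; tension across gage: (3.75 − 1×1.3125)×0.3125 = 0.76172 in². R_n = min(0.6×65×4.5117, 0.6×50×7.3828) + 1.0×65×0.76172 = min(175.96, 221.48) + 49.512 = 225.47 kips. φR_n = 0.75 × 225.47 = 169.1 kips.
Governing: min(322.1, 271.9, 130.4, 157.3, 169.1) = 130.4 kips → net-section rupture.

130.4 kips (net-section rupture governs)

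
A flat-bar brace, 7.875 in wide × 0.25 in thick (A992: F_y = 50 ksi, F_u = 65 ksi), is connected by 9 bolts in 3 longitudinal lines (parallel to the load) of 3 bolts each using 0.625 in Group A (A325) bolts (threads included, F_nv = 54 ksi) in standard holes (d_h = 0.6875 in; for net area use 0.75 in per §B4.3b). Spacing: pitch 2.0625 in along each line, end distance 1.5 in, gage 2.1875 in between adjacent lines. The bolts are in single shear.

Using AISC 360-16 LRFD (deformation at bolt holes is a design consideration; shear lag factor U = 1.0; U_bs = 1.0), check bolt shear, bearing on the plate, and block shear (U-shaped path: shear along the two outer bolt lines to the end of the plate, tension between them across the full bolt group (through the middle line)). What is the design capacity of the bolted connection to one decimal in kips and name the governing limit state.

Bolt shear: A_b = π(0.625)²/4 = 0.3068 in². φR_n = 0.75 × 54 × 0.3068 × 9 × 1 = 111.8 kips.
Bearing (0.25 in plate, F_u = 65 ksi): end bolts L_c = 1.5 − 0.6875/2 = 1.15625, R_n = min(1.2×1.15625×0.25×65, 2.4×0.625×0.25×65) = 22.547 kips/bolt; interior L_c = 2.0625 − 0.6875 = 1.375, R_n = 24.375 kips/bolt. φR_n = 0.75 × (3×22.547 + 6×24.375) = 160.4 kips.
Block shear: shear path 2×[1.5+2×2.0625] = 2×5.625 in, A_gv = 2.8125, A_nv = 2×(5.625 − 2.5×0.75)×0.25 = 1.875 in²; tension across gage: (4.375 − 2×0.75)×0.25 = 0.71875 in². R_n = min(0.6×65×1.875, 0.6×50×2.8125) + 1.0×65×0.71875 = min(73.125, 84.375) + 46.719 = 119.84 kips. φR_n = 0.75 × 119.84 = 89.9 kips.
Governing: min(111.8, 160.4, 89.9) = 89.9 kips → block shear.

89.9 kips (block shear governs)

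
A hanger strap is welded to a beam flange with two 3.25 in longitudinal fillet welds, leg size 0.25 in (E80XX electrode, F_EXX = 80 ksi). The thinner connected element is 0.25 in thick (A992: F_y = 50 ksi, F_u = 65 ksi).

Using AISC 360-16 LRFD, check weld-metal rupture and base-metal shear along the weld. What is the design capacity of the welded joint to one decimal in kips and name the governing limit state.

41.4 kips (weld metal governs)

Weld metal: throat = 0.707×0.25 = 0.17675 in, L = 2×3.25 = 6.5 in. φR_n = 0.75 × 0.6 × 80 × 0.17675 × 6.5 = 41.4 kips.
Base metal shear (0.25 in plate): yield φR_n = 1.0×0.6×50×0.25×6.5 = 48.8 kips; rupture φR_n = 0.75×0.6×65×0.25×6.5 = 47.5 kips; take 47.5 kips (rupture).
Governing: min(41.4, 47.5) = 41.4 kips → weld metal.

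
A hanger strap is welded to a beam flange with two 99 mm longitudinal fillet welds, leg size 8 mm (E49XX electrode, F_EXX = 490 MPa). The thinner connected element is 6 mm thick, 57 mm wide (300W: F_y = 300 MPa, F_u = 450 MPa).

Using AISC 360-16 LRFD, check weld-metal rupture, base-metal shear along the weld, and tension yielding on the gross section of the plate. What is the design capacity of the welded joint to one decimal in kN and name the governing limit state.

Weld metal: throat = 0.707×8 = 5.656 mm, L = 2×99 = 198 mm. φR_n = 0.75 × 0.6 × 490 × 5.656 × 198 = 246.9 kN.
Base metal shear (6 mm plate): yield φR_n = 1.0×0.6×300×6×198 = 213.8 kN; rupture φR_n = 0.75×0.6×450×6×198 = 240.6 kN; take 213.8 kN (yield).
Tension yield (gross): A_g = 57×6 = 342 mm². φR_n = 0.90 × 300 × 342 = 92.3 kN.
Governing: min(246.9, 213.8, 92.3) = 92.3 kN → gross-section yield.

92.3 kN (gross-section yield governs)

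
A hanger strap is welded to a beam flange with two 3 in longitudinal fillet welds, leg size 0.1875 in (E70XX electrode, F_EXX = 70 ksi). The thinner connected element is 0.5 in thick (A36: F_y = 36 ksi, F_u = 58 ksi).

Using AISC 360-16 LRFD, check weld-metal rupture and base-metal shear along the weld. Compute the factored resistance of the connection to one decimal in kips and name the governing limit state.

25.1 kips (weld metal governs)

Weld metal: throat = 0.707×0.1875 = 0.13256 in, L = 2×3 = 6 in. φR_n = 0.75 × 0.6 × 70 × 0.13256 × 6 = 25.1 kips.
Base metal shear (0.5 in plate): yield φR_n = 1.0×0.6×36×0.5×6 = 64.8 kips; rupture φR_n = 0.75×0.6×58×0.5×6 = 78.3 kips; take 64.8 kips (yield).
Governing: min(25.1, 64.8) = 25.1 kips → weld metal.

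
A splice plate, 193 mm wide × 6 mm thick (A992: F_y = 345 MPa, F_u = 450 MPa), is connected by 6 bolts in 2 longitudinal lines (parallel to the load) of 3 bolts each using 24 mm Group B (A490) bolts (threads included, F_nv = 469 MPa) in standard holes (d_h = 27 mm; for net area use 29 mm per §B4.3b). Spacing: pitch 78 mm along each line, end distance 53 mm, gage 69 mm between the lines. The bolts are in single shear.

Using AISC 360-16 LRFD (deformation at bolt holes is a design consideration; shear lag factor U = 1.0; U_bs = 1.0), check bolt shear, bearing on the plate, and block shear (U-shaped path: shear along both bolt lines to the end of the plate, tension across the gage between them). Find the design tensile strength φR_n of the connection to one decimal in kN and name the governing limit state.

Bolt shear: A_b = π(24)²/4 = 452.39 mm². φR_n = 0.75 × 469 × 452.39 × 6 × 1 = 954.8 kN.
Bearing (6 mm plate, F_u = 450 MPa): end bolts L_c = 53 − 27/2 = 39.5, R_n = min(1.2×39.5×6×450, 2.4×24×6×450) = 127.98 kN/bolt; interior L_c = 78 − 27 = 51, R_n = 155.52 kN/bolt. φR_n = 0.75 × (2×127.98 + 4×155.52) = 658.5 kN.
Block shear: shear path 2×[53+2×78] = 2×209 mm, A_gv = 2508, A_nv = 2×(209 − 2.5×29)×6 = 1638 mm²; tension across gage: (69 − 1×29)×6 = 240 mm². R_n = min(0.6×450×1638, 0.6×345×2508) + 1.0×450×240 = min(442.26, 519.16) + 108 = 550.26 kN. φR_n = 0.75 × 550.26 = 412.7 kN.
Governing: min(954.8, 658.5, 412.7) = 412.7 kN → block shear.

412.7 kN (block shear governs)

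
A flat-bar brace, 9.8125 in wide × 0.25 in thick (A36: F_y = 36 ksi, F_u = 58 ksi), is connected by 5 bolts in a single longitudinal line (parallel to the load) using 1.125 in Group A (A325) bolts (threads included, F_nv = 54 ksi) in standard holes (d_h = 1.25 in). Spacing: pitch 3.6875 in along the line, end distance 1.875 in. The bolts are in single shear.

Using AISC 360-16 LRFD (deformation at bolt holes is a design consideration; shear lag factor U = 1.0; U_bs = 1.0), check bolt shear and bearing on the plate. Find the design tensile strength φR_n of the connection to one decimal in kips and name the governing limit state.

Bolt shear: A_b = π(1.125)²/4 = 0.99402 in². φR_n = 0.75 × 54 × 0.99402 × 5 × 1 = 201.3 kips.
Bearing (0.25 in plate, F_u = 58 ksi): end bolts L_c = 1.875 − 1.25/2 = 1.25, R_n = min(1.2×1.25×0.25×58, 2.4×1.125×0.25×58) = 21.75 kips/bolt; interior L_c = 3.6875 − 1.25 = 2.4375, R_n = 39.15 kips/bolt. φR_n = 0.75 × (1×21.75 + 4×39.15) = 133.8 kips.
Governing: min(201.3, 133.8) = 133.8 kips → bearing.

133.8 kips (bearing governs)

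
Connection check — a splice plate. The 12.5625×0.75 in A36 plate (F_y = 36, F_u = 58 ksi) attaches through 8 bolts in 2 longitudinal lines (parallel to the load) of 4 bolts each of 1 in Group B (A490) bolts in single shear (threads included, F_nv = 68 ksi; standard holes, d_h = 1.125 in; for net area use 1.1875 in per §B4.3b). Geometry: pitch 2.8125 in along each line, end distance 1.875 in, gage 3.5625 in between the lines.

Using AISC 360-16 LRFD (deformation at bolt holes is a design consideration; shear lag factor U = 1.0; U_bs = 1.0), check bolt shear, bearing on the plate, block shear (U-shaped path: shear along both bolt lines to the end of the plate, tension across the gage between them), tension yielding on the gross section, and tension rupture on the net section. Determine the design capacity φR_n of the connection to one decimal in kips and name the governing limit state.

Bolt shear: A_b = π(1)²/4 = 0.7854 in². φR_n = 0.75 × 68 × 0.7854 × 8 × 1 = 320.4 kips.
Bearing (0.75 in plate, F_u = 58 ksi): end bolts L_c = 1.875 − 1.125/2 = 1.3125, R_n = min(1.2×1.3125×0.75×58, 2.4×1×0.75×58) = 68.513 kips/bolt; interior L_c = 2.8125 − 1.125 = 1.6875, R_n = 88.088 kips/bolt. φR_n = 0.75 × (2×68.513 + 6×88.088) = 499.2 kips.
Block shear: shear path 2×[1.875+3×2.8125] = 2×10.3125 in, A_gv = 15.469, A_nv = 2×(10.3125 − 3.5×1.1875)×0.75 = 9.2344 in²; tension across gage: (3.5625 − 1×1.1875)×0.75 = 1.7813 in². R_n = min(0.6×58×9.2344, 0.6×36×15.469) + 1.0×58×1.7813 = min(321.36, 334.13) + 103.32 = 424.68 kips. φR_n = 0.75 × 424.68 = 318.5 kips.
Tension yield (gross): A_g = 12.5625×0.75 = 9.4219 in². φR_n = 0.90 × 36 × 9.4219 = 305.3 kips.
Tension rupture (net): A_n = (12.5625 − 2×1.1875)×0.75 = 7.6406 in² (U = 1.0, A_e = A_n). φR_n = 0.75 × 58 × 7.6406 = 332.4 kips.
Governing: min(320.4, 499.2, 318.5, 305.3, 332.4) = 305.3 kips → gross-section yield.

305.3 kips (gross-section yield governs)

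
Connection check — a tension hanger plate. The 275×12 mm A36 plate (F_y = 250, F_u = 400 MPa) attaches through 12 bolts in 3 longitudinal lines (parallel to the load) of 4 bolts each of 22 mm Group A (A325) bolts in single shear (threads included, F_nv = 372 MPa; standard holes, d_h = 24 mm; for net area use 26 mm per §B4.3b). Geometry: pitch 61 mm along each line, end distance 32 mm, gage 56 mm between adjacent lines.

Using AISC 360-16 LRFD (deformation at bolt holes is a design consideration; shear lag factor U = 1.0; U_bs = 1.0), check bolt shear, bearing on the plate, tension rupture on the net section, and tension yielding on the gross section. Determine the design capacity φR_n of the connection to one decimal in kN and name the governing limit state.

Bolt shear: A_b = π(22)²/4 = 380.13 mm². φR_n = 0.75 × 372 × 380.13 × 12 × 1 = 1272.7 kN.
Bearing (12 mm plate, F_u = 400 MPa): end bolts L_c = 32 − 24/2 = 20, R_n = min(1.2×20×12×400, 2.4×22×12×400) = 115.2 kN/bolt; interior L_c = 61 − 24 = 37, R_n = 213.12 kN/bolt. φR_n = 0.75 × (3×115.2 + 9×213.12) = 1697.8 kN.
Tension rupture (net): A_n = (275 − 3×26)×12 = 2364 mm² (U = 1.0, A_e = A_n). φR_n = 0.75 × 400 × 2364 = 709.2 kN.
Tension yield (gross): A_g = 275×12 = 3300 mm². φR_n = 0.90 × 250 × 3300 = 742.5 kN.
Governing: min(1272.7, 1697.8, 709.2, 742.5) = 709.2 kN → net-section rupture.

709.2 kN (net-section rupture governs)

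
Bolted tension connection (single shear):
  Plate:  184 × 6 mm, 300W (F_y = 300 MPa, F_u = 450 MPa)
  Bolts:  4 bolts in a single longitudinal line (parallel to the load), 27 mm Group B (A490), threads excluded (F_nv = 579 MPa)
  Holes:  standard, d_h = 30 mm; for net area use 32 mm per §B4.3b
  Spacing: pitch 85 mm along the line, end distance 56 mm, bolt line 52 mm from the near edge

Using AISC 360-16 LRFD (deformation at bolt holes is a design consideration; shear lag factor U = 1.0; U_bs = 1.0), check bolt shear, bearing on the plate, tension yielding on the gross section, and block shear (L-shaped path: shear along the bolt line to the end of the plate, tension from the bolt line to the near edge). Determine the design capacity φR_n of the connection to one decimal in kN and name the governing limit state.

Bolt shear: A_b = π(27)²/4 = 572.56 mm². φR_n = 0.75 × 579 × 572.56 × 4 × 1 = 994.5 kN.
Bearing (6 mm plate, F_u = 450 MPa): end bolts L_c = 56 − 30/2 = 41, R_n = min(1.2×41×6×450, 2.4×27×6×450) = 132.84 kN/bolt; interior L_c = 85 − 30 = 55, R_n = 174.96 kN/bolt. φR_n = 0.75 × (1×132.84 + 3×174.96) = 493.3 kN.
Tension yield (gross): A_g = 184×6 = 1104 mm². φR_n = 0.90 × 300 × 1104 = 298.1 kN.
Block shear: shear path 1×[56+3×85] = 1×311 mm, A_gv = 1866, A_nv = 1×(311 − 3.5×32)×6 = 1194 mm²; tension to near edge: (52 − 0.5×32)×6 = 216 mm². R_n = min(0.6×450×1194, 0.6×300×1866) + 1.0×450×216 = min(322.38, 335.88) + 97.2 = 419.58 kN. φR_n = 0.75 × 419.58 = 314.7 kN.
Governing: min(994.5, 493.3, 298.1, 314.7) = 298.1 kN → gross-section yield.

298.1 kN (gross-section yield governs)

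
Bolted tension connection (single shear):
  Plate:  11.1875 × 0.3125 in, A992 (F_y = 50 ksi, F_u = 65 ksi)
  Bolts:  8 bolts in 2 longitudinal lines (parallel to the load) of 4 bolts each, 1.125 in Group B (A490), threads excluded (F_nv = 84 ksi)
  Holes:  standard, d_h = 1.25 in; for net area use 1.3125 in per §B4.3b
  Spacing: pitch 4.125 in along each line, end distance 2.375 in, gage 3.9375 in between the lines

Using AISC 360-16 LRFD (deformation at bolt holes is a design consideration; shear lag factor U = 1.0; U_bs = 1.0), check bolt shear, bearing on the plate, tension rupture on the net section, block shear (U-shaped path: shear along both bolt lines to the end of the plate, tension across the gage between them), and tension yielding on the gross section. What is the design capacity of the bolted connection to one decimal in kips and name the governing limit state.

130.4 kips (net-section rupture governs)

Bolt shear: A_b = π(1.125)²/4 = 0.99402 in². φR_n = 0.75 × 84 × 0.99402 × 8 × 1 = 501.0 kips.
Bearing (0.3125 in plate, F_u = 65 ksi): end bolts L_c = 2.375 − 1.25/2 = 1.75, R_n = min(1.2×1.75×0.3125×65, 2.4×1.125×0.3125×65) = 42.656 kips/bolt; interior L_c = 4.125 − 1.25 = 2.875, R_n = 54.844 kips/bolt. φR_n = 0.75 × (2×42.656 + 6×54.844) = 310.8 kips.
Tension rupture (net): A_n = (11.1875 − 2×1.3125)×0.3125 = 2.6758 in² (U = 1.0, A_e = A_n). φR_n = 0.75 × 65 × 2.6758 = 130.4 kips.
Block shear: shear path 2×[2.375+3×4.125] = 2×14.75 in, A_gv = 9.2188, A_nv = 2×(14.75 − 3.5×1.3125)×0.3125 = 6.3477 in²; tension across gage: (3.9375 − 1×1.3125)×0.3125 = 0.82031 in². R_n = min(0.6×65×6.3477, 0.6×50×9.2188) + 1.0×65×0.82031 = min(247.56, 276.56) + 53.32 = 300.88 kips. φR_n = 0.75 × 300.88 = 225.7 kips.
Tension yield (gross): A_g = 11.1875×0.3125 = 3.4961 in². φR_n = 0.90 × 50 × 3.4961 = 157.3 kips.
Governing: min(501.0, 310.8, 130.4, 225.7, 157.3) = 130.4 kips → net-section rupture.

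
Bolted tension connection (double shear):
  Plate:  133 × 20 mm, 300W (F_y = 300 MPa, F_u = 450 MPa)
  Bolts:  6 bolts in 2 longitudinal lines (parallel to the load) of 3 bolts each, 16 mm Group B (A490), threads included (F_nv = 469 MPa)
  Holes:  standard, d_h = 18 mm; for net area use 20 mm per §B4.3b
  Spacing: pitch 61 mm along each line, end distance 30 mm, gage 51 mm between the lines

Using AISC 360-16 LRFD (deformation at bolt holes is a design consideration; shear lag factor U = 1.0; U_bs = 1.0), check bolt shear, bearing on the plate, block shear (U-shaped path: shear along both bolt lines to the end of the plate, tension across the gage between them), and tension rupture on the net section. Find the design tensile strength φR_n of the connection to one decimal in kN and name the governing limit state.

627.8 kN (net-section rupture governs)

Bolt shear: A_b = π(16)²/4 = 201.06 mm². φR_n = 0.75 × 469 × 201.06 × 6 × 2 = 848.7 kN.
Bearing (20 mm plate, F_u = 450 MPa): end bolts L_c = 30 − 18/2 = 21, R_n = min(1.2×21×20×450, 2.4×16×20×450) = 226.8 kN/bolt; interior L_c = 61 − 18 = 43, R_n = 345.6 kN/bolt. φR_n = 0.75 × (2×226.8 + 4×345.6) = 1377.0 kN.
Block shear: shear path 2×[30+2×61] = 2×152 mm, A_gv = 6080, A_nv = 2×(152 − 2.5×20)×20 = 4080 mm²; tension across gage: (51 − 1×20)×20 = 620 mm². R_n = min(0.6×450×4080, 0.6×300×6080) + 1.0×450×620 = min(1101.6, 1094.4) + 279 = 1373.4 kN. φR_n = 0.75 × 1373.4 = 1030.1 kN.
Tension rupture (net): A_n = (133 − 2×20)×20 = 1860 mm² (U = 1.0, A_e = A_n). φR_n = 0.75 × 450 × 1860 = 627.8 kN.
Governing: min(848.7, 1377.0, 1030.1, 627.8) = 627.8 kN → net-section rupture.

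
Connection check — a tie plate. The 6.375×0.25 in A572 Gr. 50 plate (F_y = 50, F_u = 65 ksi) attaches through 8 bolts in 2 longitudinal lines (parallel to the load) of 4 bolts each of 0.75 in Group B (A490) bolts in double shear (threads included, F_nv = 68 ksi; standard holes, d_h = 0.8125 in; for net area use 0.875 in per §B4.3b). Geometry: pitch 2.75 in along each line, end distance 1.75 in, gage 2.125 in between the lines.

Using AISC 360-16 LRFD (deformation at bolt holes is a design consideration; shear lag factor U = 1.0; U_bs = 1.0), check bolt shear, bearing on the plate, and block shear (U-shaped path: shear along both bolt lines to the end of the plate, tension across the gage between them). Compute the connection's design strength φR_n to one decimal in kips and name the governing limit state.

Bolt shear: A_b = π(0.75)²/4 = 0.44179 in². φR_n = 0.75 × 68 × 0.44179 × 8 × 2 = 360.5 kips.
Bearing (0.25 in plate, F_u = 65 ksi): end bolts L_c = 1.75 − 0.8125/2 = 1.34375, R_n = min(1.2×1.34375×0.25×65, 2.4×0.75×0.25×65) = 26.203 kips/bolt; interior L_c = 2.75 − 0.8125 = 1.9375, R_n = 29.25 kips/bolt. φR_n = 0.75 × (2×26.203 + 6×29.25) = 170.9 kips.
Block shear: shear path 2×[1.75+3×2.75] = 2×10 in, A_gv = 5, A_nv = 2×(10 − 3.5×0.875)×0.25 = 3.4688 in²; tension across gage: (2.125 − 1×0.875)×0.25 = 0.3125 in². R_n = min(0.6×65×3.4688, 0.6×50×5) + 1.0×65×0.3125 = min(135.28, 150) + 20.313 = 155.59 kips. φR_n = 0.75 × 155.59 = 116.7 kips.
Governing: min(360.5, 170.9, 116.7) = 116.7 kips → block shear.

116.7 kips (block shear governs)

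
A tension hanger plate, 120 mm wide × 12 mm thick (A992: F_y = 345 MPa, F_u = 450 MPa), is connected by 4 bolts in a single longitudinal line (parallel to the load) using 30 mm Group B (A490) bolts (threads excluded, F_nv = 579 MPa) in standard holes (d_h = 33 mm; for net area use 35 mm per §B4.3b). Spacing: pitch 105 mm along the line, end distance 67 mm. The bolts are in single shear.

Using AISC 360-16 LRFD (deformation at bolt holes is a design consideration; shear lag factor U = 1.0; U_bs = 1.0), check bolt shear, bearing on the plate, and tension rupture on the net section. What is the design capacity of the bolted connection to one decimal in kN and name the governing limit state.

344.3 kN (net-section rupture governs)

Bolt shear: A_b = π(30)²/4 = 706.86 mm². φR_n = 0.75 × 579 × 706.86 × 4 × 1 = 1227.8 kN.
Bearing (12 mm plate, F_u = 450 MPa): end bolts L_c = 67 − 33/2 = 50.5, R_n = min(1.2×50.5×12×450, 2.4×30×12×450) = 327.24 kN/bolt; interior L_c = 105 − 33 = 72, R_n = 388.8 kN/bolt. φR_n = 0.75 × (1×327.24 + 3×388.8) = 1120.2 kN.
Tension rupture (net): A_n = (120 − 1×35)×12 = 1020 mm² (U = 1.0, A_e = A_n). φR_n = 0.75 × 450 × 1020 = 344.3 kN.
Governing: min(1227.8, 1120.2, 344.3) = 344.3 kN → net-section rupture.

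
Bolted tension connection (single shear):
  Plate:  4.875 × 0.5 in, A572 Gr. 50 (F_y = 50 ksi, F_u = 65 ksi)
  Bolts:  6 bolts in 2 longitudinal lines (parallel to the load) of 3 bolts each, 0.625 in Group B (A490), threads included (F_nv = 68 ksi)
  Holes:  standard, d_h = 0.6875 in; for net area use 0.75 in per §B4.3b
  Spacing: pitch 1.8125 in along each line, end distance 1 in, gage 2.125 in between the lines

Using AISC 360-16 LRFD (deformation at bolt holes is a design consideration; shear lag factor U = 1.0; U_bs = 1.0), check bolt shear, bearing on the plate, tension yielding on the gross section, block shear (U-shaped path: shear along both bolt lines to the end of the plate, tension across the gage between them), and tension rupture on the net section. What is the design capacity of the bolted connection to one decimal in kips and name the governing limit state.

82.3 kips (net-section rupture governs)

Bolt shear: A_b = π(0.625)²/4 = 0.3068 in². φR_n = 0.75 × 68 × 0.3068 × 6 × 1 = 93.9 kips.
Bearing (0.5 in plate, F_u = 65 ksi): end bolts L_c = 1 − 0.6875/2 = 0.65625, R_n = min(1.2×0.65625×0.5×65, 2.4×0.625×0.5×65) = 25.594 kips/bolt; interior L_c = 1.8125 − 0.6875 = 1.125, R_n = 43.875 kips/bolt. φR_n = 0.75 × (2×25.594 + 4×43.875) = 170.0 kips.
Tension yield (gross): A_g = 4.875×0.5 = 2.4375 in². φR_n = 0.90 × 50 × 2.4375 = 109.7 kips.
Block shear: shear path 2×[1+2×1.8125] = 2×4.625 in, A_gv = 4.625, A_nv = 2×(4.625 − 2.5×0.75)×0.5 = 2.75 in²; tension across gage: (2.125 − 1×0.75)×0.5 = 0.6875 in². R_n = min(0.6×65×2.75, 0.6×50×4.625) + 1.0×65×0.6875 = min(107.25, 138.75) + 44.688 = 151.94 kips. φR_n = 0.75 × 151.94 = 114.0 kips.
Tension rupture (net): A_n = (4.875 − 2×0.75)×0.5 = 1.6875 in² (U = 1.0, A_e = A_n). φR_n = 0.75 × 65 × 1.6875 = 82.3 kips.
Governing: min(93.9, 170.0, 109.7, 114.0, 82.3) = 82.3 kips → net-section rupture.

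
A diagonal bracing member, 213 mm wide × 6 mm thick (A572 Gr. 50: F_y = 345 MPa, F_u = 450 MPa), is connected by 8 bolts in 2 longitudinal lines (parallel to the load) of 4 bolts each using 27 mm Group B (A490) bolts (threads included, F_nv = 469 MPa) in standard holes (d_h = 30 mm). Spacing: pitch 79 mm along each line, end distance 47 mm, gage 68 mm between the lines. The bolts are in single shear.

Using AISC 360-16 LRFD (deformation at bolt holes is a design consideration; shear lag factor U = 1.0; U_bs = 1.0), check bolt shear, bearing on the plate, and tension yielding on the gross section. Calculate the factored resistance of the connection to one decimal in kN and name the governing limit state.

Bolt shear: A_b = π(27)²/4 = 572.56 mm². φR_n = 0.75 × 469 × 572.56 × 8 × 1 = 1611.2 kN.
Bearing (6 mm plate, F_u = 450 MPa): end bolts L_c = 47 − 30/2 = 32, R_n = min(1.2×32×6×450, 2.4×27×6×450) = 103.68 kN/bolt; interior L_c = 79 − 30 = 49, R_n = 158.76 kN/bolt. φR_n = 0.75 × (2×103.68 + 6×158.76) = 869.9 kN.
Tension yield (gross): A_g = 213×6 = 1278 mm². φR_n = 0.90 × 345 × 1278 = 396.8 kN.
Governing: min(1611.2, 869.9, 396.8) = 396.8 kN → gross-section yield.

396.8 kN (gross-section yield governs)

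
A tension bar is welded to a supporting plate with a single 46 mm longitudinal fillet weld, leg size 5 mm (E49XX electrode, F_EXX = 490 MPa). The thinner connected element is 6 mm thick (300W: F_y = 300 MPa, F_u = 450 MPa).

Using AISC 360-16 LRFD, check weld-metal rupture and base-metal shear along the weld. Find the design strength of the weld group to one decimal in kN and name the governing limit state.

Weld metal: throat = 0.707×5 = 3.535 mm, L = 46 mm. φR_n = 0.75 × 0.6 × 490 × 3.535 × 46 = 35.9 kN.
Base metal shear (6 mm plate): yield φR_n = 1.0×0.6×300×6×46 = 49.7 kN; rupture φR_n = 0.75×0.6×450×6×46 = 55.9 kN; take 49.7 kN (yield).
Governing: min(35.9, 49.7) = 35.9 kN → weld metal.

35.9 kN (weld metal governs)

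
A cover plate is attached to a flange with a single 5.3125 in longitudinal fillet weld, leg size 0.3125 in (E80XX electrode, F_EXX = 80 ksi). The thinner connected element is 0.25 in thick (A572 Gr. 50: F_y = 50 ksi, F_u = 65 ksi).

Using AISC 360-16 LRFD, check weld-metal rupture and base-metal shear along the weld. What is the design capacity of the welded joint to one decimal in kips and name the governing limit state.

38.8 kips (base-metal shear governs)

Weld metal: throat = 0.707×0.3125 = 0.22094 in, L = 5.3125 in. φR_n = 0.75 × 0.6 × 80 × 0.22094 × 5.3125 = 42.3 kips.
Base metal shear (0.25 in plate): yield φR_n = 1.0×0.6×50×0.25×5.3125 = 39.8 kips; rupture φR_n = 0.75×0.6×65×0.25×5.3125 = 38.8 kips; take 38.8 kips (rupture).
Governing: min(42.3, 38.8) = 38.8 kips → base-metal shear.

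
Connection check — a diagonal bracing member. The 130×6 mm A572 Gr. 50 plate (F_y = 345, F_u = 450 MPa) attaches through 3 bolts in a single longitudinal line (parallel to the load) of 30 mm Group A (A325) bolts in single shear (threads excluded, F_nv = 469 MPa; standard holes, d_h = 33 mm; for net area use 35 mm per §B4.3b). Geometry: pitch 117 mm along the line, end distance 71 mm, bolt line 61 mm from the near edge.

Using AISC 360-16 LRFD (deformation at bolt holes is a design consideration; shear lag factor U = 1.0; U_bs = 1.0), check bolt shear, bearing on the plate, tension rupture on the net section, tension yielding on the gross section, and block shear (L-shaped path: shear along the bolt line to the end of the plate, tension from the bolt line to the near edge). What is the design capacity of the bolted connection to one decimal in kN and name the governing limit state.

Bolt shear: A_b = π(30)²/4 = 706.86 mm². φR_n = 0.75 × 469 × 706.86 × 3 × 1 = 745.9 kN.
Bearing (6 mm plate, F_u = 450 MPa): end bolts L_c = 71 − 33/2 = 54.5, R_n = min(1.2×54.5×6×450, 2.4×30×6×450) = 176.58 kN/bolt; interior L_c = 117 − 33 = 84, R_n = 194.4 kN/bolt. φR_n = 0.75 × (1×176.58 + 2×194.4) = 424.0 kN.
Tension rupture (net): A_n = (130 − 1×35)×6 = 570 mm² (U = 1.0, A_e = A_n). φR_n = 0.75 × 450 × 570 = 192.4 kN.
Tension yield (gross): A_g = 130×6 = 780 mm². φR_n = 0.90 × 345 × 780 = 242.2 kN.
Block shear: shear path 1×[71+2×117] = 1×305 mm, A_gv = 1830, A_nv = 1×(305 − 2.5×35)×6 = 1305 mm²; tension to near edge: (61 − 0.5×35)×6 = 261 mm². R_n = min(0.6×450×1305, 0.6×345×1830) + 1.0×450×261 = min(352.35, 378.81) + 117.45 = 469.8 kN. φR_n = 0.75 × 469.8 = 352.4 kN.
Governing: min(745.9, 424.0, 192.4, 242.2, 352.4) = 192.4 kN → net-section rupture.

192.4 kN (net-section rupture governs)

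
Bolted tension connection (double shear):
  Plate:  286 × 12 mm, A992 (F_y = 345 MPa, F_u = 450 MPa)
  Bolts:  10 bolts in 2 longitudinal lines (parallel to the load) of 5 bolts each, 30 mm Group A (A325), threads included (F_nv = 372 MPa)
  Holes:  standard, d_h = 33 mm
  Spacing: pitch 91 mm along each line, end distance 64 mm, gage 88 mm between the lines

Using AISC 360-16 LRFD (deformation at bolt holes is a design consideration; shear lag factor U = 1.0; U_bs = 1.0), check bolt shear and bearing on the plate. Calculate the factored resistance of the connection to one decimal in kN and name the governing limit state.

2716.7 kN (bearing governs)

Bolt shear: A_b = π(30)²/4 = 706.86 mm². φR_n = 0.75 × 372 × 706.86 × 10 × 2 = 3944.3 kN.
Bearing (12 mm plate, F_u = 450 MPa): end bolts L_c = 64 − 33/2 = 47.5, R_n = min(1.2×47.5×12×450, 2.4×30×12×450) = 307.8 kN/bolt; interior L_c = 91 − 33 = 58, R_n = 375.84 kN/bolt. φR_n = 0.75 × (2×307.8 + 8×375.84) = 2716.7 kN.
Governing: min(3944.3, 2716.7) = 2716.7 kN → bearing.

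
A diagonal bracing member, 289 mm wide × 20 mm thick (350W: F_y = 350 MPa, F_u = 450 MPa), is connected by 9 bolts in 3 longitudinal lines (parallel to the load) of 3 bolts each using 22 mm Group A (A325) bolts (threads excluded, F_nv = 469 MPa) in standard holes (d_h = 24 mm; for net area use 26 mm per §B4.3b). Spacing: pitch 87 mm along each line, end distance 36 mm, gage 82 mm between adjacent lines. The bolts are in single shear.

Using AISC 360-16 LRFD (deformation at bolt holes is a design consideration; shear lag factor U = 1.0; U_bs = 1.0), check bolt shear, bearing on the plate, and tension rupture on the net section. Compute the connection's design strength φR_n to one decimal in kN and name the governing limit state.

1203.4 kN (bolt shear governs)

Bolt shear: A_b = π(22)²/4 = 380.13 mm². φR_n = 0.75 × 469 × 380.13 × 9 × 1 = 1203.4 kN.
Bearing (20 mm plate, F_u = 450 MPa): end bolts L_c = 36 − 24/2 = 24, R_n = min(1.2×24×20×450, 2.4×22×20×450) = 259.2 kN/bolt; interior L_c = 87 − 24 = 63, R_n = 475.2 kN/bolt. φR_n = 0.75 × (3×259.2 + 6×475.2) = 2721.6 kN.
Tension rupture (net): A_n = (289 − 3×26)×20 = 4220 mm² (U = 1.0, A_e = A_n). φR_n = 0.75 × 450 × 4220 = 1424.3 kN.
Governing: min(1203.4, 2721.6, 1424.3) = 1203.4 kN → bolt shear.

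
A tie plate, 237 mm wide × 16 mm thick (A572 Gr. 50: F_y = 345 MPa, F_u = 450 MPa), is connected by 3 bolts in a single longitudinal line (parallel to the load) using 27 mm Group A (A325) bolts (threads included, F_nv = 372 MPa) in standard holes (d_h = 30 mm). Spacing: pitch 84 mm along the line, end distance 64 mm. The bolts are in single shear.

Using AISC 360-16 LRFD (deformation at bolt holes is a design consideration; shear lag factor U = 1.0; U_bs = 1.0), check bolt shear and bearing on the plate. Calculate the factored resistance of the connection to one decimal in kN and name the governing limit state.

479.2 kN (bolt shear governs)

Bolt shear: A_b = π(27)²/4 = 572.56 mm². φR_n = 0.75 × 372 × 572.56 × 3 × 1 = 479.2 kN.
Bearing (16 mm plate, F_u = 450 MPa): end bolts L_c = 64 − 30/2 = 49, R_n = min(1.2×49×16×450, 2.4×27×16×450) = 423.36 kN/bolt; interior L_c = 84 − 30 = 54, R_n = 466.56 kN/bolt. φR_n = 0.75 × (1×423.36 + 2×466.56) = 1017.4 kN.
Governing: min(479.2, 1017.4) = 479.2 kN → bolt shear.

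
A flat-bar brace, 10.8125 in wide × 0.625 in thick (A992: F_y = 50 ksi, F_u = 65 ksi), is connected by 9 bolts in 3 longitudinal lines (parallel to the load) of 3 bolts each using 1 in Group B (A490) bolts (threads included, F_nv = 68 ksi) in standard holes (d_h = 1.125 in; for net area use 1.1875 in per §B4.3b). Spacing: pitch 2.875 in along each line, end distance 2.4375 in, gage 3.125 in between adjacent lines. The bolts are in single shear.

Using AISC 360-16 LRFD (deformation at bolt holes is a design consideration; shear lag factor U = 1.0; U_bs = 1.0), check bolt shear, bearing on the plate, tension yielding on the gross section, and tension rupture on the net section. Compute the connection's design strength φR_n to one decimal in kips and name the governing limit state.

220.9 kips (net-section rupture governs)

Bolt shear: A_b = π(1)²/4 = 0.7854 in². φR_n = 0.75 × 68 × 0.7854 × 9 × 1 = 360.5 kips.
Bearing (0.625 in plate, F_u = 65 ksi): end bolts L_c = 2.4375 − 1.125/2 = 1.875, R_n = min(1.2×1.875×0.625×65, 2.4×1×0.625×65) = 91.406 kips/bolt; interior L_c = 2.875 − 1.125 = 1.75, R_n = 85.313 kips/bolt. φR_n = 0.75 × (3×91.406 + 6×85.313) = 589.6 kips.
Tension yield (gross): A_g = 10.8125×0.625 = 6.7578 in². φR_n = 0.90 × 50 × 6.7578 = 304.1 kips.
Tension rupture (net): A_n = (10.8125 − 3×1.1875)×0.625 = 4.5313 in² (U = 1.0, A_e = A_n). φR_n = 0.75 × 65 × 4.5313 = 220.9 kips.
Governing: min(360.5, 589.6, 304.1, 220.9) = 220.9 kips → net-section rupture.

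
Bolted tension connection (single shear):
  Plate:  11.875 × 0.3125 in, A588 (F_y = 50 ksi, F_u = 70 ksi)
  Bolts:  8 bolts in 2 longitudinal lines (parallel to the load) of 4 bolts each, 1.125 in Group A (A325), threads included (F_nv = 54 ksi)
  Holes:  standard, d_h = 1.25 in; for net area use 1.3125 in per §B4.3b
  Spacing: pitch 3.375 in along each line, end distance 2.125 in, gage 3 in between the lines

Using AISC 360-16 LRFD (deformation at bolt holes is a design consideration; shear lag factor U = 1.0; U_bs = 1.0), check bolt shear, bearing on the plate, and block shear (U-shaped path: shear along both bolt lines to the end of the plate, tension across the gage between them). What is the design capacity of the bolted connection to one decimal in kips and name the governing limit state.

Bolt shear: A_b = π(1.125)²/4 = 0.99402 in². φR_n = 0.75 × 54 × 0.99402 × 8 × 1 = 322.1 kips.
Bearing (0.3125 in plate, F_u = 70 ksi): end bolts L_c = 2.125 − 1.25/2 = 1.5, R_n = min(1.2×1.5×0.3125×70, 2.4×1.125×0.3125×70) = 39.375 kips/bolt; interior L_c = 3.375 − 1.25 = 2.125, R_n = 55.781 kips/bolt. φR_n = 0.75 × (2×39.375 + 6×55.781) = 310.1 kips.
Block shear: shear path 2×[2.125+3×3.375] = 2×12.25 in, A_gv = 7.6563, A_nv = 2×(12.25 − 3.5×1.3125)×0.3125 = 4.7852 in²; tension across gage: (3 − 1×1.3125)×0.3125 = 0.52734 in². R_n = min(0.6×70×4.7852, 0.6×50×7.6563) + 1.0×70×0.52734 = min(200.98, 229.69) + 36.914 = 237.89 kips. φR_n = 0.75 × 237.89 = 178.4 kips.
Governing: min(322.1, 310.1, 178.4) = 178.4 kips → block shear.

178.4 kips (block shear governs)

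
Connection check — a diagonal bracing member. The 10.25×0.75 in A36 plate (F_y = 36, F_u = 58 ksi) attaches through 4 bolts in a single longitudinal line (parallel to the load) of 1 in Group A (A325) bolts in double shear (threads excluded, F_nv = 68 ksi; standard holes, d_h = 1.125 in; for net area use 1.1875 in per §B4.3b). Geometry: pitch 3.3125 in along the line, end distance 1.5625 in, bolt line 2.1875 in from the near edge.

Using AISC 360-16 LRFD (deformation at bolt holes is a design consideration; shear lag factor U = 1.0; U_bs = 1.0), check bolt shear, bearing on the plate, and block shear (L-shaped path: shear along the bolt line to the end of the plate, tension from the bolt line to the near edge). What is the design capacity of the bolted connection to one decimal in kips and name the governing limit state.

Bolt shear: A_b = π(1)²/4 = 0.7854 in². φR_n = 0.75 × 68 × 0.7854 × 4 × 2 = 320.4 kips.
Bearing (0.75 in plate, F_u = 58 ksi): end bolts L_c = 1.5625 − 1.125/2 = 1, R_n = min(1.2×1×0.75×58, 2.4×1×0.75×58) = 52.2 kips/bolt; interior L_c = 3.3125 − 1.125 = 2.1875, R_n = 104.4 kips/bolt. φR_n = 0.75 × (1×52.2 + 3×104.4) = 274.1 kips.
Block shear: shear path 1×[1.5625+3×3.3125] = 1×11.5 in, A_gv = 8.625, A_nv = 1×(11.5 − 3.5×1.1875)×0.75 = 5.5078 in²; tension to near edge: (2.1875 − 0.5×1.1875)×0.75 = 1.1953 in². R_n = min(0.6×58×5.5078, 0.6×36×8.625) + 1.0×58×1.1953 = min(191.67, 186.3) + 69.327 = 255.63 kips. φR_n = 0.75 × 255.63 = 191.7 kips.
Governing: min(320.4, 274.1, 191.7) = 191.7 kips → block shear.

191.7 kips (block shear governs)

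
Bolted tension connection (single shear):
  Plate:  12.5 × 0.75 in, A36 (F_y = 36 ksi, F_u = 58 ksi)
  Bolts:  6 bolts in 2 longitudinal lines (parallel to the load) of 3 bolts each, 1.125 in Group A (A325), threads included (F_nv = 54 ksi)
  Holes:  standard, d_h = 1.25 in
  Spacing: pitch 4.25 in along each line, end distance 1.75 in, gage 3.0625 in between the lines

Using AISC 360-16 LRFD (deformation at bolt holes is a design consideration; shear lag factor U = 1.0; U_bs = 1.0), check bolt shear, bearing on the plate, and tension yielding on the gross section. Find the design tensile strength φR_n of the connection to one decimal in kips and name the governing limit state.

Bolt shear: A_b = π(1.125)²/4 = 0.99402 in². φR_n = 0.75 × 54 × 0.99402 × 6 × 1 = 241.5 kips.
Bearing (0.75 in plate, F_u = 58 ksi): end bolts L_c = 1.75 − 1.25/2 = 1.125, R_n = min(1.2×1.125×0.75×58, 2.4×1.125×0.75×58) = 58.725 kips/bolt; interior L_c = 4.25 − 1.25 = 3, R_n = 117.45 kips/bolt. φR_n = 0.75 × (2×58.725 + 4×117.45) = 440.4 kips.
Tension yield (gross): A_g = 12.5×0.75 = 9.375 in². φR_n = 0.90 × 36 × 9.375 = 303.8 kips.
Governing: min(241.5, 440.4, 303.8) = 241.5 kips → bolt shear.

241.5 kips (bolt shear governs)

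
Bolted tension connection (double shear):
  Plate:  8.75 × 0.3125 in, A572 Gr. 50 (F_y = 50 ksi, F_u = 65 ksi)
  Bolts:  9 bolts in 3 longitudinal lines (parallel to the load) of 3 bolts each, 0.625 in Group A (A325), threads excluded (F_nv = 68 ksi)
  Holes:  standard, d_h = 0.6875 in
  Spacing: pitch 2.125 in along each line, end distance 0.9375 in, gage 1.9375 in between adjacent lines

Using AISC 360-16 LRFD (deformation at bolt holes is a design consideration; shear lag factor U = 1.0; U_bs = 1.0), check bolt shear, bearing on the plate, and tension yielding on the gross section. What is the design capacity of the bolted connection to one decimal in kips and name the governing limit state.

Bolt shear: A_b = π(0.625)²/4 = 0.3068 in². φR_n = 0.75 × 68 × 0.3068 × 9 × 2 = 281.6 kips.
Bearing (0.3125 in plate, F_u = 65 ksi): end bolts L_c = 0.9375 − 0.6875/2 = 0.59375, R_n = min(1.2×0.59375×0.3125×65, 2.4×0.625×0.3125×65) = 14.473 kips/bolt; interior L_c = 2.125 − 0.6875 = 1.4375, R_n = 30.469 kips/bolt. φR_n = 0.75 × (3×14.473 + 6×30.469) = 169.7 kips.
Tension yield (gross): A_g = 8.75×0.3125 = 2.7344 in². φR_n = 0.90 × 50 × 2.7344 = 123.0 kips.
Governing: min(281.6, 169.7, 123.0) = 123.0 kips → gross-section yield.

123.0 kips (gross-section yield governs)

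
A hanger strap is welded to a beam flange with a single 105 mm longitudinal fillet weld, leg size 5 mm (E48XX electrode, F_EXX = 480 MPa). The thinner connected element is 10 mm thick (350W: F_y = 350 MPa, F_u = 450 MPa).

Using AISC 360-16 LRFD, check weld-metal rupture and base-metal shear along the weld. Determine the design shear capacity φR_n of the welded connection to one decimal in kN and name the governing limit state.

Weld metal: throat = 0.707×5 = 3.535 mm, L = 105 mm. φR_n = 0.75 × 0.6 × 480 × 3.535 × 105 = 80.2 kN.
Base metal shear (10 mm plate): yield φR_n = 1.0×0.6×350×10×105 = 220.5 kN; rupture φR_n = 0.75×0.6×450×10×105 = 212.6 kN; take 212.6 kN (rupture).
Governing: min(80.2, 212.6) = 80.2 kN → weld metal.

80.2 kN (weld metal governs)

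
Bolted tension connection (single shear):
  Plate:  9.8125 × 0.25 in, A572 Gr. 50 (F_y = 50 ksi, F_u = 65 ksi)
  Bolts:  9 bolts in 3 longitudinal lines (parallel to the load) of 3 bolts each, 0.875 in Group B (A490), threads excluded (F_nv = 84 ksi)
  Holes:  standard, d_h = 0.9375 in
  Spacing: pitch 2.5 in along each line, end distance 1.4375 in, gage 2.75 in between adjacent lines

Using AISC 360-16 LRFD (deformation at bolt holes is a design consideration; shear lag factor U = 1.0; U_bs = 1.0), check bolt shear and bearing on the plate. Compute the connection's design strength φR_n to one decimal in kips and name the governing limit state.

Bolt shear: A_b = π(0.875)²/4 = 0.60132 in². φR_n = 0.75 × 84 × 0.60132 × 9 × 1 = 340.9 kips.
Bearing (0.25 in plate, F_u = 65 ksi): end bolts L_c = 1.4375 − 0.9375/2 = 0.96875, R_n = min(1.2×0.96875×0.25×65, 2.4×0.875×0.25×65) = 18.891 kips/bolt; interior L_c = 2.5 − 0.9375 = 1.5625, R_n = 30.469 kips/bolt. φR_n = 0.75 × (3×18.891 + 6×30.469) = 179.6 kips.
Governing: min(340.9, 179.6) = 179.6 kips → bearing.

179.6 kips (bearing governs)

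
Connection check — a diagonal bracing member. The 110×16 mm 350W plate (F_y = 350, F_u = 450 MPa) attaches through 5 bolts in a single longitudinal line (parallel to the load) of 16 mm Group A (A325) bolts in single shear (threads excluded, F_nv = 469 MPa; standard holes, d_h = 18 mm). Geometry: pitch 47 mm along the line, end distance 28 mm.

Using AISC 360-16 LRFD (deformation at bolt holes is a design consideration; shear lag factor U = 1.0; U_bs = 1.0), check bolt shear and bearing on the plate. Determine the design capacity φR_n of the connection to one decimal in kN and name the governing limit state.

Bolt shear: A_b = π(16)²/4 = 201.06 mm². φR_n = 0.75 × 469 × 201.06 × 5 × 1 = 353.6 kN.
Bearing (16 mm plate, F_u = 450 MPa): end bolts L_c = 28 − 18/2 = 19, R_n = min(1.2×19×16×450, 2.4×16×16×450) = 164.16 kN/bolt; interior L_c = 47 − 18 = 29, R_n = 250.56 kN/bolt. φR_n = 0.75 × (1×164.16 + 4×250.56) = 874.8 kN.
Governing: min(353.6, 874.8) = 353.6 kN → bolt shear.

353.6 kN (bolt shear governs)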